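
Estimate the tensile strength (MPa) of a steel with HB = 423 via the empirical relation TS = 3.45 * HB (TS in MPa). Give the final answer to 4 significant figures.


TS (MPa) = 3.45 * HB
TS = 3.45 * 423
TS = 1459 MPa


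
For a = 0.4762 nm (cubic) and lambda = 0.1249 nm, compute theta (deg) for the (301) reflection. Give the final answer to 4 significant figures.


d = a / sqrt(h^2+k^2+l^2)
d = 0.4762 / sqrt(10) = 0.150588 nm
lambda = 2*d*sin(theta)  =>  sin(theta) = lambda / (2*d)
sin(theta) = 0.1249 / (2 * 0.150588) = 0.414709
theta = 24.5 deg


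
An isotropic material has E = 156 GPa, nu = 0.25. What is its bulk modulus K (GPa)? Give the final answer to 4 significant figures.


K = E / (3*(1-2*nu))
K = 156 / (3*(1-2*0.25))
K = 104 GPa


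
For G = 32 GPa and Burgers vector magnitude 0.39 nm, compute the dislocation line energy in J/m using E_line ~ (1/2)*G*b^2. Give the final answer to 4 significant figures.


E = G*b^2/2
b = 0.39 nm = 3.9e-10 m
G = 32 GPa = 3.2e+10 Pa
E = 0.5 * 3.2e+10 * (3.9e-10)^2
E = 2.434e-09 J/m


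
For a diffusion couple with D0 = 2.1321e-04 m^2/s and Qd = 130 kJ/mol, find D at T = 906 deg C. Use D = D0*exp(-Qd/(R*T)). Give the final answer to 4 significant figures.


D = D0 * exp(-Qd / (R*T))
T = 1179.15 K
D = 2.1321e-04 * exp(-130e3 / (8.314 * 1179.15))
D = 3.714e-10 m^2/s


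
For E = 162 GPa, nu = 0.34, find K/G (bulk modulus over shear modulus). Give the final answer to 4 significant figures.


G = E / (2*(1+nu))
G = 162 / (2*(1+0.34)) = 60.4478 GPa
K = E / (3*(1-2*nu))
K = 162 / (3*(1-2*0.34)) = 168.75 GPa
K/G = 168.75 / 60.4478 = 2.792


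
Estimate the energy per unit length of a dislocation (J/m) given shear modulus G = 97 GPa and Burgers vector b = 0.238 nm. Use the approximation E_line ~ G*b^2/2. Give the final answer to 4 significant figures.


E = G*b^2/2
b = 0.238 nm = 2.38e-10 m
G = 97 GPa = 9.7e+10 Pa
E = 0.5 * 9.7e+10 * (2.38e-10)^2
E = 2.747e-09 J/m


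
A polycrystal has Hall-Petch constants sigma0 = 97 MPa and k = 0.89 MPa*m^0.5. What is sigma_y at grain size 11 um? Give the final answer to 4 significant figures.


sigma_y = sigma0 + k / sqrt(d)
d = 11 um = 1.1e-05 m
sigma_y = 97 + 0.89 / sqrt(1.1e-05)
sigma_y = 365.3 MPa


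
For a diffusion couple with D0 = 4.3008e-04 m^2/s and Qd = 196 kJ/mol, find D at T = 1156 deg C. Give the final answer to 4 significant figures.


D = D0 * exp(-Qd / (R*T))
T = 1429.15 K
D = 4.3008e-04 * exp(-196e3 / (8.314 * 1429.15))
D = 2.948e-11 m^2/s


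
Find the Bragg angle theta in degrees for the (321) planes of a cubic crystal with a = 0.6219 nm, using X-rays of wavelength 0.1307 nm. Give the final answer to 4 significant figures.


d = a / sqrt(h^2+k^2+l^2)
d = 0.6219 / sqrt(14) = 0.16621 nm
lambda = 2*d*sin(theta)  =>  sin(theta) = lambda / (2*d)
sin(theta) = 0.1307 / (2 * 0.16621) = 0.393178
theta = 23.15 deg


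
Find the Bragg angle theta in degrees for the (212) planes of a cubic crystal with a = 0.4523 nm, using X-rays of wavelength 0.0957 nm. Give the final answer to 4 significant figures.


d = a / sqrt(h^2+k^2+l^2)
d = 0.4523 / sqrt(9) = 0.150767 nm
lambda = 2*d*sin(theta)  =>  sin(theta) = lambda / (2*d)
sin(theta) = 0.0957 / (2 * 0.150767) = 0.317378
theta = 18.5 deg


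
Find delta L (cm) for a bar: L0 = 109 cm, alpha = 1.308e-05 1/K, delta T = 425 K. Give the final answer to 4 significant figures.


dL = L0 * alpha * dT
dL = 109 * 1.308e-05 * 425
dL = 0.6059 cm


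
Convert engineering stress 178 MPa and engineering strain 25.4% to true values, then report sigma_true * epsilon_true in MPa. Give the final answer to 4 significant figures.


sigma_true = sigma_eng * (1 + epsilon_eng)
sigma_true = 178 * (1 + 0.254) = 223.212 MPa
epsilon_true = ln(1 + epsilon_eng)
epsilon_true = ln(1 + 0.254) = 0.226338
sigma_true * epsilon_true = 223.212 * 0.226338 = 50.52 MPa


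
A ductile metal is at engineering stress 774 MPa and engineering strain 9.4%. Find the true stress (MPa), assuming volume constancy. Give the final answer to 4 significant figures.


sigma_true = sigma_eng * (1 + epsilon_eng)
sigma_true = 774 * (1 + 0.094)
sigma_true = 846.8 MPa


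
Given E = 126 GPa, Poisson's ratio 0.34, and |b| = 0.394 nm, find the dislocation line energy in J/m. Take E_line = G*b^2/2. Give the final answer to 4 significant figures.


Step 1: G = E / (2*(1+nu))
G = 126 / (2*(1+0.34)) = 47.0149 GPa = 4.70149e+10 Pa
Step 2: E_line = G*b^2/2
b = 0.394 nm = 3.94e-10 m
E_line = 0.5 * 4.70149e+10 * (3.94e-10)^2 = 3.649e-09 J/m


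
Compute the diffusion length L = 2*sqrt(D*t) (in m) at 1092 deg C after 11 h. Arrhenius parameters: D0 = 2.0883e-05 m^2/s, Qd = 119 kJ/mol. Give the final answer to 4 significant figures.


Step 1: D = D0 * exp(-Qd/(R*T))
T = 1365.15 K
D = 2.0883e-05 * exp(-119e3 / (8.314 * 1365.15)) = 5.83902e-10 m^2/s
Step 2: L = 2*sqrt(D*t)
t = 11 h = 39600 s
L = 2*sqrt(5.83902e-10 * 39600) = 9.617e-03 m


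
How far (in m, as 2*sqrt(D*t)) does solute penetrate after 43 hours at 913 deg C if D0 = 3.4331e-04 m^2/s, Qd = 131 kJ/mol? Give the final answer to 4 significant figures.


Step 1: D = D0 * exp(-Qd/(R*T))
T = 1186.15 K
D = 3.4331e-04 * exp(-131e3 / (8.314 * 1186.15)) = 5.84271e-10 m^2/s
Step 2: L = 2*sqrt(D*t)
t = 43 h = 154800 s
L = 2*sqrt(5.84271e-10 * 154800) = 0.01902 m


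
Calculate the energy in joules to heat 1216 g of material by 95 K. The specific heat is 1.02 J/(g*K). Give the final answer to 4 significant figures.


Q = m * cp * dT
Q = 1216 * 1.02 * 95
Q = 117800 J


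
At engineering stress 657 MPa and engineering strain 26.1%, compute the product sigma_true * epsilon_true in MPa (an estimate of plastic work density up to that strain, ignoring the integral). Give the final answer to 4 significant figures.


sigma_true = sigma_eng * (1 + epsilon_eng)
sigma_true = 657 * (1 + 0.261) = 828.477 MPa
epsilon_true = ln(1 + epsilon_eng)
epsilon_true = ln(1 + 0.261) = 0.231905
sigma_true * epsilon_true = 828.477 * 0.231905 = 192.1 MPa


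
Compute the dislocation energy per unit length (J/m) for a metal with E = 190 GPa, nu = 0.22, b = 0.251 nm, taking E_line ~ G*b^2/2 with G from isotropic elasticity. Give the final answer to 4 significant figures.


Step 1: G = E / (2*(1+nu))
G = 190 / (2*(1+0.22)) = 77.8689 GPa = 7.78689e+10 Pa
Step 2: E_line = G*b^2/2
b = 0.251 nm = 2.51e-10 m
E_line = 0.5 * 7.78689e+10 * (2.51e-10)^2 = 2.453e-09 J/m


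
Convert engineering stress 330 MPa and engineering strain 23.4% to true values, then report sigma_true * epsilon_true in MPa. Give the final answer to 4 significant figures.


sigma_true = sigma_eng * (1 + epsilon_eng)
sigma_true = 330 * (1 + 0.234) = 407.22 MPa
epsilon_true = ln(1 + epsilon_eng)
epsilon_true = ln(1 + 0.234) = 0.210261
sigma_true * epsilon_true = 407.22 * 0.210261 = 85.62 MPa


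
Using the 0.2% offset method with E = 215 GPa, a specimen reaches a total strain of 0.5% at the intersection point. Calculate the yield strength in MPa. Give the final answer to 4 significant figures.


Offset strain = 0.002
Elastic strain at yield = total_strain - offset = 5e-03 - 0.002 = 3e-03
sigma_y = E * elastic_strain = 215000 * 3e-03
sigma_y = 645 MPa


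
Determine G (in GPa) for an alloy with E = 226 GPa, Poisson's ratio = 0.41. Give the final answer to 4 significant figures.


G = E / (2*(1+nu))
G = 226 / (2*(1+0.41))
G = 80.14 GPa


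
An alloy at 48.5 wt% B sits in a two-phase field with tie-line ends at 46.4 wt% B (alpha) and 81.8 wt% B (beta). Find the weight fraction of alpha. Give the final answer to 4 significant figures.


f_alpha = (C_beta - C0) / (C_beta - C_alpha)
f_alpha = (81.8 - 48.5) / (81.8 - 46.4)
f_alpha = 0.9407


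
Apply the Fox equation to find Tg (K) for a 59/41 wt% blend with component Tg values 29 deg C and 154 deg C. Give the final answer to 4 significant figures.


1/Tg = w1/Tg1 + w2/Tg2 (in Kelvin)
Tg1 = 302.15 K, Tg2 = 427.15 K
1/Tg = 0.59/302.15 + 0.41/427.15
Tg = 343.3 K


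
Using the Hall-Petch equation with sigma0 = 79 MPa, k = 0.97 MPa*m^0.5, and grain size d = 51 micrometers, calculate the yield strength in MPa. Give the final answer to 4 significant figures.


sigma_y = sigma0 + k / sqrt(d)
d = 51 um = 5.1e-05 m
sigma_y = 79 + 0.97 / sqrt(5.1e-05)
sigma_y = 214.8 MPa


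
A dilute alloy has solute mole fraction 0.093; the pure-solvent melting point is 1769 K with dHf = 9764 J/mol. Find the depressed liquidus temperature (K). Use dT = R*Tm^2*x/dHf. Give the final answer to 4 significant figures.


dT = R*Tm^2*x / dHf
dT = 8.314 * 1769^2 * 0.093 / 9764
dT = 247.811 K
T_new = 1769 - 247.811 = 1521 K


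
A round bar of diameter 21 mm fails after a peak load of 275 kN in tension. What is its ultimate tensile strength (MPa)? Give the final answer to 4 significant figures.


A0 = pi*(d/2)^2 = pi*(21/2)^2 = 346.361 mm^2
UTS = F_max / A0 = 275*1000 / 346.361
UTS = 794 MPa


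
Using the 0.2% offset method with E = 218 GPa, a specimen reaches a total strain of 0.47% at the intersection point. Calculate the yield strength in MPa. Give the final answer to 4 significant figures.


Offset strain = 0.002
Elastic strain at yield = total_strain - offset = 4.7e-03 - 0.002 = 2.7e-03
sigma_y = E * elastic_strain = 218000 * 2.7e-03
sigma_y = 588.6 MPa


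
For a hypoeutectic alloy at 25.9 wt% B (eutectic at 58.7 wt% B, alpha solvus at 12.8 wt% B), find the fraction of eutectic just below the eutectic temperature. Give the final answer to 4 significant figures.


f_primary = (C_e - C0) / (C_e - C_alpha_max)
f_primary = (58.7 - 25.9) / (58.7 - 12.8)
f_primary = 0.714597
f_eutectic = 1 - 0.714597 = 0.2854


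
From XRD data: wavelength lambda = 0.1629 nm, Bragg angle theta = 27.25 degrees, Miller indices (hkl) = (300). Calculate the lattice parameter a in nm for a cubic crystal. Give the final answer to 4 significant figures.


d = lambda / (2*sin(theta))
d = 0.1629 / (2*sin(27.25 deg))
d = 0.177887 nm
a = d * sqrt(h^2+k^2+l^2) = 0.177887 * sqrt(9)
a = 0.5337 nm


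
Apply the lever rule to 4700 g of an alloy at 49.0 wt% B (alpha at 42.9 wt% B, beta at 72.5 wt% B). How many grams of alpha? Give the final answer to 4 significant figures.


f_alpha = (C_beta - C0) / (C_beta - C_alpha)
f_alpha = (72.5 - 49.0) / (72.5 - 42.9) = 0.793919
m_alpha = f_alpha * m_total = 0.793919 * 4700 = 3731 g


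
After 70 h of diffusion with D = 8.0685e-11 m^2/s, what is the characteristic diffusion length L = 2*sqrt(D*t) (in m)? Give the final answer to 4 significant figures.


t = 70 hr = 252000 s
Diffusion length = 2*sqrt(D*t)
= 2*sqrt(8.0685e-11 * 252000)
= 9.018e-03 m


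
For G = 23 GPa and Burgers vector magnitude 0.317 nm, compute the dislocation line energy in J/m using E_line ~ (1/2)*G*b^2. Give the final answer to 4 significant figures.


E = G*b^2/2
b = 0.317 nm = 3.17e-10 m
G = 23 GPa = 2.3e+10 Pa
E = 0.5 * 2.3e+10 * (3.17e-10)^2
E = 1.156e-09 J/m


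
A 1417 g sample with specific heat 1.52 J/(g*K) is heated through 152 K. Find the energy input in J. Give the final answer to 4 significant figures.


Q = m * cp * dT
Q = 1417 * 1.52 * 152
Q = 327400 J


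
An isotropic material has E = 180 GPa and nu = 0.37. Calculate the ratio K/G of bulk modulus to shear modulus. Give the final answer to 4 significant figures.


G = E / (2*(1+nu))
G = 180 / (2*(1+0.37)) = 65.6934 GPa
K = E / (3*(1-2*nu))
K = 180 / (3*(1-2*0.37)) = 230.769 GPa
K/G = 230.769 / 65.6934 = 3.513


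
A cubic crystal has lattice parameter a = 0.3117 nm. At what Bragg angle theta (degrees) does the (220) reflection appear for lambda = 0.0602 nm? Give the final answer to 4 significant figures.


d = a / sqrt(h^2+k^2+l^2)
d = 0.3117 / sqrt(8) = 0.110203 nm
lambda = 2*d*sin(theta)  =>  sin(theta) = lambda / (2*d)
sin(theta) = 0.0602 / (2 * 0.110203) = 0.273133
theta = 15.85 deg


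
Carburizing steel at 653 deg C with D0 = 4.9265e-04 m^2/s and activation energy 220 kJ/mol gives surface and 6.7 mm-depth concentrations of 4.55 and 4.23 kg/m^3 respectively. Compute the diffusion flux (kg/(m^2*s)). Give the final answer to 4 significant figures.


Step 1: D = D0 * exp(-Qd/(R*T))
T = 653 + 273.15 = 926.15 K
D = 4.9265e-04 * exp(-220e3 / (8.314 * 926.15)) = 1.92372e-16 m^2/s
Step 2: J = D * (C1 - C2) / dx
J = 1.92372e-16 * (4.55 - 4.23) / 6.7e-03
J = 9.188e-15 kg/(m^2*s)


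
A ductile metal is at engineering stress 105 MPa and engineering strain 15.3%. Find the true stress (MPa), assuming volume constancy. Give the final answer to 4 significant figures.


sigma_true = sigma_eng * (1 + epsilon_eng)
sigma_true = 105 * (1 + 0.153)
sigma_true = 121.1 MPa


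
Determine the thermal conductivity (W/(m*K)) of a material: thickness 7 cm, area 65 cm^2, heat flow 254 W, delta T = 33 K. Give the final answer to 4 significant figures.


k = Q*L / (A*dT)
L = 0.07 m, A = 6.5e-03 m^2
k = 254 * 0.07 / (6.5e-03 * 33)
k = 82.89 W/(m*K)


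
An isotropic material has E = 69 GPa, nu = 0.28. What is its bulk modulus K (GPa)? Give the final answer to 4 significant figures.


K = E / (3*(1-2*nu))
K = 69 / (3*(1-2*0.28))
K = 52.27 GPa


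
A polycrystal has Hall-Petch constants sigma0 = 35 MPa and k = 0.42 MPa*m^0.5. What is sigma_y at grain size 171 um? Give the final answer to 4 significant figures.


sigma_y = sigma0 + k / sqrt(d)
d = 171 um = 1.71e-04 m
sigma_y = 35 + 0.42 / sqrt(1.71e-04)
sigma_y = 67.12 MPa


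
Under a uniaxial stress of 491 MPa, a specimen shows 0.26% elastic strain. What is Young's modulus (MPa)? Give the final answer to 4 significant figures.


E = sigma / epsilon
epsilon = 0.26% = 2.6e-03
E = 491 / 2.6e-03
E = 188800 MPa


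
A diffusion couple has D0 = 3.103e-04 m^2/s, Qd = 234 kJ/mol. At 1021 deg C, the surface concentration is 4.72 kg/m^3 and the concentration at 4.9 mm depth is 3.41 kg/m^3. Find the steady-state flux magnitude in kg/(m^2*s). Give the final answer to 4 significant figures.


Step 1: D = D0 * exp(-Qd/(R*T))
T = 1021 + 273.15 = 1294.15 K
D = 3.103e-04 * exp(-234e3 / (8.314 * 1294.15)) = 1.11354e-13 m^2/s
Step 2: J = D * (C1 - C2) / dx
J = 1.11354e-13 * (4.72 - 3.41) / 4.9e-03
J = 2.977e-11 kg/(m^2*s)


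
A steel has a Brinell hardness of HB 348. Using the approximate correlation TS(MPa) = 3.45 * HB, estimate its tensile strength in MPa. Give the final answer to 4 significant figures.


TS (MPa) = 3.45 * HB
TS = 3.45 * 348
TS = 1201 MPa


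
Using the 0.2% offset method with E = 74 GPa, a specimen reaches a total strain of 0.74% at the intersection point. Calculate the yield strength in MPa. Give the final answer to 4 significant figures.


Offset strain = 0.002
Elastic strain at yield = total_strain - offset = 7.4e-03 - 0.002 = 5.4e-03
sigma_y = E * elastic_strain = 74000 * 5.4e-03
sigma_y = 399.6 MPa


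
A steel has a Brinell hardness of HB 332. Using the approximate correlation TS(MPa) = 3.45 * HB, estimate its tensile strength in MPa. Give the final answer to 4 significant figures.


TS (MPa) = 3.45 * HB
TS = 3.45 * 332
TS = 1145 MPa


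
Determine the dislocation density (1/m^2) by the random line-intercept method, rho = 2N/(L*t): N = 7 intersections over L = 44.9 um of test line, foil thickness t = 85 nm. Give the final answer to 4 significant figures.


rho = 2N / (L * t)
L = 44.9 um = 4.49e-05 m, t = 85 nm = 8.5e-08 m
rho = 2 * 7 / (4.49e-05 * 8.5e-08)
rho = 3.668e+12 1/m^2


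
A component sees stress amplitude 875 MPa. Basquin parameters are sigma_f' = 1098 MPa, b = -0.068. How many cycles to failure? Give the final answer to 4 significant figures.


sigma_a = sigma_f' * (2*Nf)^b
2*Nf = (sigma_a / sigma_f')^(1/b)
2*Nf = (875 / 1098)^(1/-0.068)
2*Nf = 28.1784
Nf = 14.09 cycles


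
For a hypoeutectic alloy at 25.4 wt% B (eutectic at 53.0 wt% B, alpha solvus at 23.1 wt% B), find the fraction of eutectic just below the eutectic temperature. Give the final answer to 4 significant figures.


f_primary = (C_e - C0) / (C_e - C_alpha_max)
f_primary = (53.0 - 25.4) / (53.0 - 23.1)
f_primary = 0.923077
f_eutectic = 1 - 0.923077 = 0.07692


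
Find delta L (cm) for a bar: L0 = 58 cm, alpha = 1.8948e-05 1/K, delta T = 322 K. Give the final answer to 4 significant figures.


dL = L0 * alpha * dT
dL = 58 * 1.8948e-05 * 322
dL = 0.3539 cm


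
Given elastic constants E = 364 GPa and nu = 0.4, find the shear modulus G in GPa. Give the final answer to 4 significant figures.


G = E / (2*(1+nu))
G = 364 / (2*(1+0.4))
G = 130 GPa


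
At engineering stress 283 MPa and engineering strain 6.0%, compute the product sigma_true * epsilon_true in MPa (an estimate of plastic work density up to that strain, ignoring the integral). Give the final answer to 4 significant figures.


sigma_true = sigma_eng * (1 + epsilon_eng)
sigma_true = 283 * (1 + 0.06) = 299.98 MPa
epsilon_true = ln(1 + epsilon_eng)
epsilon_true = ln(1 + 0.06) = 0.0582689
sigma_true * epsilon_true = 299.98 * 0.0582689 = 17.48 MPa


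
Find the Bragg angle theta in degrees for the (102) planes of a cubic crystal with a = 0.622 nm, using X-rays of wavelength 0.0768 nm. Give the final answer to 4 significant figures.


d = a / sqrt(h^2+k^2+l^2)
d = 0.622 / sqrt(5) = 0.278167 nm
lambda = 2*d*sin(theta)  =>  sin(theta) = lambda / (2*d)
sin(theta) = 0.0768 / (2 * 0.278167) = 0.138047
theta = 7.935 deg


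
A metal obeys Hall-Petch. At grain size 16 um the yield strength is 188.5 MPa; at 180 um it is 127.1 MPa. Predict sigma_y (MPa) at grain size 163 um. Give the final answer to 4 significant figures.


sigma_y = sigma0 + k / sqrt(d)
1/sqrt(d1) = 1/sqrt(1.6e-05) = 250;  1/sqrt(d2) = 74.5356
k = (sigma1 - sigma2) / (1/sqrt(d1) - 1/sqrt(d2)) = (188.5 - 127.1) / (250 - 74.5356) = 0.349929 MPa*m^0.5
sigma0 = sigma1 - k/sqrt(d1) = 188.5 - 0.349929*250 = 101.018 MPa
sigma_y(d3) = 101.018 + 0.349929 / sqrt(1.63e-04) = 128.4 MPa


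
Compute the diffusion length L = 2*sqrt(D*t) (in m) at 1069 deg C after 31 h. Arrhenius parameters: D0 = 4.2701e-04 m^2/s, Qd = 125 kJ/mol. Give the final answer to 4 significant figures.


Step 1: D = D0 * exp(-Qd/(R*T))
T = 1342.15 K
D = 4.2701e-04 * exp(-125e3 / (8.314 * 1342.15)) = 5.82685e-09 m^2/s
Step 2: L = 2*sqrt(D*t)
t = 31 h = 111600 s
L = 2*sqrt(5.82685e-09 * 111600) = 0.051 m


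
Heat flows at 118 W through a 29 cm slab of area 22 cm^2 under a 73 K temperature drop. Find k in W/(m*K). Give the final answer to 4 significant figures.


k = Q*L / (A*dT)
L = 0.29 m, A = 2.2e-03 m^2
k = 118 * 0.29 / (2.2e-03 * 73)
k = 213.1 W/(m*K)


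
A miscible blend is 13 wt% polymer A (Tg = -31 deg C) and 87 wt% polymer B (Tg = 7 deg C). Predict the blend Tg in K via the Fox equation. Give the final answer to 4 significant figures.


1/Tg = w1/Tg1 + w2/Tg2 (in Kelvin)
Tg1 = 242.15 K, Tg2 = 280.15 K
1/Tg = 0.13/242.15 + 0.87/280.15
Tg = 274.5 K


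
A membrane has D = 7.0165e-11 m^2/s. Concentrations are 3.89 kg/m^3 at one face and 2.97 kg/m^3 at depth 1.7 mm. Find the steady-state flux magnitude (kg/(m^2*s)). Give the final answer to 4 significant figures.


J = -D * (dC/dx) = D * (C1 - C2) / dx
J = 7.0165e-11 * (3.89 - 2.97) / 1.7e-03
J = 3.797e-08 kg/(m^2*s)


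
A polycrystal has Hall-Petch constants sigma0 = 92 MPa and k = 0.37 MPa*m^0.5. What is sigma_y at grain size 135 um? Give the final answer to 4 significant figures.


sigma_y = sigma0 + k / sqrt(d)
d = 135 um = 1.35e-04 m
sigma_y = 92 + 0.37 / sqrt(1.35e-04)
sigma_y = 123.8 MPa


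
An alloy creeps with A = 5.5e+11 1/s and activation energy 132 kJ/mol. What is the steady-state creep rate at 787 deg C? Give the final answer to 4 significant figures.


rate = A * exp(-Q / (R*T))
T = 787 + 273.15 = 1060.15 K
rate = 5.5e+11 * exp(-132e3 / (8.314 * 1060.15))
rate = 172300 1/s


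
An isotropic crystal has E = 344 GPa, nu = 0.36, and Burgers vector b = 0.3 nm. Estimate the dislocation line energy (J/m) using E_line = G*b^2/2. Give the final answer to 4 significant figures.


Step 1: G = E / (2*(1+nu))
G = 344 / (2*(1+0.36)) = 126.471 GPa = 1.26471e+11 Pa
Step 2: E_line = G*b^2/2
b = 0.3 nm = 3e-10 m
E_line = 0.5 * 1.26471e+11 * (3e-10)^2 = 5.691e-09 J/m


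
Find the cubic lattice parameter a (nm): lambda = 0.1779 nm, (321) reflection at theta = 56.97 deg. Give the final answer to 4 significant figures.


d = lambda / (2*sin(theta))
d = 0.1779 / (2*sin(56.97 deg))
d = 0.106097 nm
a = d * sqrt(h^2+k^2+l^2) = 0.106097 * sqrt(14)
a = 0.397 nm


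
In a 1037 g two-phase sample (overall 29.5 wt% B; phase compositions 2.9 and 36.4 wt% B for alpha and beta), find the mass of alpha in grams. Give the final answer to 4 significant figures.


f_alpha = (C_beta - C0) / (C_beta - C_alpha)
f_alpha = (36.4 - 29.5) / (36.4 - 2.9) = 0.20597
m_alpha = f_alpha * m_total = 0.20597 * 1037 = 213.6 g


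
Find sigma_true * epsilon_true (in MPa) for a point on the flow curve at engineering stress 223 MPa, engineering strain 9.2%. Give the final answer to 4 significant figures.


sigma_true = sigma_eng * (1 + epsilon_eng)
sigma_true = 223 * (1 + 0.092) = 243.516 MPa
epsilon_true = ln(1 + epsilon_eng)
epsilon_true = ln(1 + 0.092) = 0.0880109
sigma_true * epsilon_true = 243.516 * 0.0880109 = 21.43 MPa


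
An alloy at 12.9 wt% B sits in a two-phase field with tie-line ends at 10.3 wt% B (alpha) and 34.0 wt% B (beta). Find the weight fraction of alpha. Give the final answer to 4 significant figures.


f_alpha = (C_beta - C0) / (C_beta - C_alpha)
f_alpha = (34.0 - 12.9) / (34.0 - 10.3)
f_alpha = 0.8903


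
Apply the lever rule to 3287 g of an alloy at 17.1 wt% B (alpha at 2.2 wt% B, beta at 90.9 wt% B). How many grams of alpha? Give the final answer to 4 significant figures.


f_alpha = (C_beta - C0) / (C_beta - C_alpha)
f_alpha = (90.9 - 17.1) / (90.9 - 2.2) = 0.832018
m_alpha = f_alpha * m_total = 0.832018 * 3287 = 2735 g


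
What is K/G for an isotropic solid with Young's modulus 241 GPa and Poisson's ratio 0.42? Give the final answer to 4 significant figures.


G = E / (2*(1+nu))
G = 241 / (2*(1+0.42)) = 84.8592 GPa
K = E / (3*(1-2*nu))
K = 241 / (3*(1-2*0.42)) = 502.083 GPa
K/G = 502.083 / 84.8592 = 5.917


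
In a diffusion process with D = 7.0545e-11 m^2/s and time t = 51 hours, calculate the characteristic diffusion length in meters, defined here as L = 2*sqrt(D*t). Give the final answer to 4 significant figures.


t = 51 hr = 183600 s
Diffusion length = 2*sqrt(D*t)
= 2*sqrt(7.0545e-11 * 183600)
= 7.198e-03 m


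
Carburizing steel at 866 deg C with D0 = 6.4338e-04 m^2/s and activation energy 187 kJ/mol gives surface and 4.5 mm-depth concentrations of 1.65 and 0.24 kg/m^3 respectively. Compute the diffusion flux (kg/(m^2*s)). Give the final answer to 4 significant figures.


Step 1: D = D0 * exp(-Qd/(R*T))
T = 866 + 273.15 = 1139.15 K
D = 6.4338e-04 * exp(-187e3 / (8.314 * 1139.15)) = 1.71179e-12 m^2/s
Step 2: J = D * (C1 - C2) / dx
J = 1.71179e-12 * (1.65 - 0.24) / 4.5e-03
J = 5.364e-10 kg/(m^2*s)


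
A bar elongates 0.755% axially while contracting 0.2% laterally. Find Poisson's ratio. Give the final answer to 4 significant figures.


nu = -epsilon_lat / epsilon_axial
Lateral strain is contraction (negative), so using magnitudes:
nu = 0.2 / 0.755
nu = 0.2649


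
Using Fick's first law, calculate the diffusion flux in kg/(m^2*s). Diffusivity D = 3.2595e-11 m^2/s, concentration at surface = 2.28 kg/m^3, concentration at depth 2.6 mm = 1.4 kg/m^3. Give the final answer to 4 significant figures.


J = -D * (dC/dx) = D * (C1 - C2) / dx
J = 3.2595e-11 * (2.28 - 1.4) / 2.6e-03
J = 1.103e-08 kg/(m^2*s)


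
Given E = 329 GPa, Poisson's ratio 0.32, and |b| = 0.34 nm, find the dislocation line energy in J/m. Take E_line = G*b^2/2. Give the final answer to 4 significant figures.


Step 1: G = E / (2*(1+nu))
G = 329 / (2*(1+0.32)) = 124.621 GPa = 1.24621e+11 Pa
Step 2: E_line = G*b^2/2
b = 0.34 nm = 3.4e-10 m
E_line = 0.5 * 1.24621e+11 * (3.4e-10)^2 = 7.203e-09 J/m


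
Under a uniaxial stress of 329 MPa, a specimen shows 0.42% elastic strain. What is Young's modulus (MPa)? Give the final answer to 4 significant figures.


E = sigma / epsilon
epsilon = 0.42% = 4.2e-03
E = 329 / 4.2e-03
E = 78330 MPa


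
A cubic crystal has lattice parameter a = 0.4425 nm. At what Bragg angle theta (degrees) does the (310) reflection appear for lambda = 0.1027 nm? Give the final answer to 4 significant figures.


d = a / sqrt(h^2+k^2+l^2)
d = 0.4425 / sqrt(10) = 0.139931 nm
lambda = 2*d*sin(theta)  =>  sin(theta) = lambda / (2*d)
sin(theta) = 0.1027 / (2 * 0.139931) = 0.366967
theta = 21.53 deg


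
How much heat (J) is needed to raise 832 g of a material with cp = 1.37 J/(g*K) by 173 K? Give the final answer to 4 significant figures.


Q = m * cp * dT
Q = 832 * 1.37 * 173
Q = 197200 J


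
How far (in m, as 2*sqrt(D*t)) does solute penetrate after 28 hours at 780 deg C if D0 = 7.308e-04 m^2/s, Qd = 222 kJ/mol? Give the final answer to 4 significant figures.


Step 1: D = D0 * exp(-Qd/(R*T))
T = 1053.15 K
D = 7.308e-04 * exp(-222e3 / (8.314 * 1053.15)) = 7.12095e-15 m^2/s
Step 2: L = 2*sqrt(D*t)
t = 28 h = 100800 s
L = 2*sqrt(7.12095e-15 * 100800) = 5.358e-05 m


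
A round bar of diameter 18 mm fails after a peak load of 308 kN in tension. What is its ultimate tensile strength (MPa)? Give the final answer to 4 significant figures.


A0 = pi*(d/2)^2 = pi*(18/2)^2 = 254.469 mm^2
UTS = F_max / A0 = 308*1000 / 254.469
UTS = 1210 MPa


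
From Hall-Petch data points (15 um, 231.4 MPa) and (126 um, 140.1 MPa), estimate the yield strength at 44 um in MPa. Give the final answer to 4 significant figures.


sigma_y = sigma0 + k / sqrt(d)
1/sqrt(d1) = 1/sqrt(1.5e-05) = 258.199;  1/sqrt(d2) = 89.0871
k = (sigma1 - sigma2) / (1/sqrt(d1) - 1/sqrt(d2)) = (231.4 - 140.1) / (258.199 - 89.0871) = 0.53988 MPa*m^0.5
sigma0 = sigma1 - k/sqrt(d1) = 231.4 - 0.53988*258.199 = 92.0037 MPa
sigma_y(d3) = 92.0037 + 0.53988 / sqrt(4.4e-05) = 173.4 MPa


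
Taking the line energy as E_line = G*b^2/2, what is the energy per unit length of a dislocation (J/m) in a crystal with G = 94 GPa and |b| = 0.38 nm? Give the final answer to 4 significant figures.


E = G*b^2/2
b = 0.38 nm = 3.8e-10 m
G = 94 GPa = 9.4e+10 Pa
E = 0.5 * 9.4e+10 * (3.8e-10)^2
E = 6.787e-09 J/m


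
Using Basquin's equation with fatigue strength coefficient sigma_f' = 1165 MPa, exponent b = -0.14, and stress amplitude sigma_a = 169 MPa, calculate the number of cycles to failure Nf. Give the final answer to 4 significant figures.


sigma_a = sigma_f' * (2*Nf)^b
2*Nf = (sigma_a / sigma_f')^(1/b)
2*Nf = (169 / 1165)^(1/-0.14)
2*Nf = 974656
Nf = 487300 cycles


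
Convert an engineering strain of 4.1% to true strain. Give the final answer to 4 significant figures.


epsilon_true = ln(1 + epsilon_eng)
epsilon_true = ln(1 + 0.041)
epsilon_true = 0.04018


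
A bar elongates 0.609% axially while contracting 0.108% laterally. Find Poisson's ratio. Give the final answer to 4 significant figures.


nu = -epsilon_lat / epsilon_axial
Lateral strain is contraction (negative), so using magnitudes:
nu = 0.108 / 0.609
nu = 0.1773


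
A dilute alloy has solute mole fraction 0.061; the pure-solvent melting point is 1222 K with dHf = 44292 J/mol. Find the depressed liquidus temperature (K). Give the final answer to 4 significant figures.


dT = R*Tm^2*x / dHf
dT = 8.314 * 1222^2 * 0.061 / 44292
dT = 17.0985 K
T_new = 1222 - 17.0985 = 1205 K


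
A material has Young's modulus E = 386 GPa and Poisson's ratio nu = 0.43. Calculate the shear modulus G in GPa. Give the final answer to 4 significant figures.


G = E / (2*(1+nu))
G = 386 / (2*(1+0.43))
G = 135 GPa


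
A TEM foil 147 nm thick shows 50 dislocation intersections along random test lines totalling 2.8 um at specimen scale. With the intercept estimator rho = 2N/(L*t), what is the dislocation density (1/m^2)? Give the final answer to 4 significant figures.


rho = 2N / (L * t)
L = 2.8 um = 2.8e-06 m, t = 147 nm = 1.47e-07 m
rho = 2 * 50 / (2.8e-06 * 1.47e-07)
rho = 2.43e+14 1/m^2


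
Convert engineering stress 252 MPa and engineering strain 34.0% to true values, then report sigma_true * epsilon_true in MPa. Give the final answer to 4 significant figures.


sigma_true = sigma_eng * (1 + epsilon_eng)
sigma_true = 252 * (1 + 0.34) = 337.68 MPa
epsilon_true = ln(1 + epsilon_eng)
epsilon_true = ln(1 + 0.34) = 0.29267
sigma_true * epsilon_true = 337.68 * 0.29267 = 98.83 MPa


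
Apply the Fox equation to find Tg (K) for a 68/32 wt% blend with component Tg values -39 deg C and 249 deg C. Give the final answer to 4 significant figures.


1/Tg = w1/Tg1 + w2/Tg2 (in Kelvin)
Tg1 = 234.15 K, Tg2 = 522.15 K
1/Tg = 0.68/234.15 + 0.32/522.15
Tg = 284.3 K


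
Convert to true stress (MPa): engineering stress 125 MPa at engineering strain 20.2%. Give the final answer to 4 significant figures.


sigma_true = sigma_eng * (1 + epsilon_eng)
sigma_true = 125 * (1 + 0.202)
sigma_true = 150.3 MPa


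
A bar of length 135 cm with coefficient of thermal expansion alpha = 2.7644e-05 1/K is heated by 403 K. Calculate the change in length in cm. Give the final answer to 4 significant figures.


dL = L0 * alpha * dT
dL = 135 * 2.7644e-05 * 403
dL = 1.504 cm


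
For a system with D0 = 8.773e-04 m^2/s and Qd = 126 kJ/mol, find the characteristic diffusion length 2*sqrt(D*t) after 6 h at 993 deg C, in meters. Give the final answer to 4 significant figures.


Step 1: D = D0 * exp(-Qd/(R*T))
T = 1266.15 K
D = 8.773e-04 * exp(-126e3 / (8.314 * 1266.15)) = 5.55735e-09 m^2/s
Step 2: L = 2*sqrt(D*t)
t = 6 h = 21600 s
L = 2*sqrt(5.55735e-09 * 21600) = 0.02191 m


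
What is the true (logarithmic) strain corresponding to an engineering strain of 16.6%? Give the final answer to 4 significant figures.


epsilon_true = ln(1 + epsilon_eng)
epsilon_true = ln(1 + 0.166)
epsilon_true = 0.1536


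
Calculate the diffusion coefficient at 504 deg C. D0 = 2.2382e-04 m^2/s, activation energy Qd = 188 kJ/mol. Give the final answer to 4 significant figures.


D = D0 * exp(-Qd / (R*T))
T = 777.15 K
D = 2.2382e-04 * exp(-188e3 / (8.314 * 777.15))
D = 5.169e-17 m^2/s


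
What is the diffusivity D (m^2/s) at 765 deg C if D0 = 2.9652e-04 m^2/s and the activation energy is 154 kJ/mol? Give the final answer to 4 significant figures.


D = D0 * exp(-Qd / (R*T))
T = 1038.15 K
D = 2.9652e-04 * exp(-154e3 / (8.314 * 1038.15))
D = 5.287e-12 m^2/s


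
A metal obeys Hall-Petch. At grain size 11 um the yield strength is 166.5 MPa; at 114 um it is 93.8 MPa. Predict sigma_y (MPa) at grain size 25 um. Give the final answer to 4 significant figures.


sigma_y = sigma0 + k / sqrt(d)
1/sqrt(d1) = 1/sqrt(1.1e-05) = 301.511;  1/sqrt(d2) = 93.6586
k = (sigma1 - sigma2) / (1/sqrt(d1) - 1/sqrt(d2)) = (166.5 - 93.8) / (301.511 - 93.6586) = 0.349767 MPa*m^0.5
sigma0 = sigma1 - k/sqrt(d1) = 166.5 - 0.349767*301.511 = 61.0413 MPa
sigma_y(d3) = 61.0413 + 0.349767 / sqrt(2.5e-05) = 131 MPa


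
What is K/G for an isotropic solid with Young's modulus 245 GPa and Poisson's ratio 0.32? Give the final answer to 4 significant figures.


G = E / (2*(1+nu))
G = 245 / (2*(1+0.32)) = 92.803 GPa
K = E / (3*(1-2*nu))
K = 245 / (3*(1-2*0.32)) = 226.852 GPa
K/G = 226.852 / 92.803 = 2.444


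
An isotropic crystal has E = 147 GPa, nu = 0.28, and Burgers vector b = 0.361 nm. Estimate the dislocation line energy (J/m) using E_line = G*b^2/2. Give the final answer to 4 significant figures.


Step 1: G = E / (2*(1+nu))
G = 147 / (2*(1+0.28)) = 57.4219 GPa = 5.74219e+10 Pa
Step 2: E_line = G*b^2/2
b = 0.361 nm = 3.61e-10 m
E_line = 0.5 * 5.74219e+10 * (3.61e-10)^2 = 3.742e-09 J/m


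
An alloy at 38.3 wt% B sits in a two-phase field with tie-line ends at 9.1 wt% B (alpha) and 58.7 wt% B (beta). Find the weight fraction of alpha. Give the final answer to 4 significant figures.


f_alpha = (C_beta - C0) / (C_beta - C_alpha)
f_alpha = (58.7 - 38.3) / (58.7 - 9.1)
f_alpha = 0.4113


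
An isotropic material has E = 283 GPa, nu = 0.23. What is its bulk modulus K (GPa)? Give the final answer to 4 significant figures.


K = E / (3*(1-2*nu))
K = 283 / (3*(1-2*0.23))
K = 174.7 GPa


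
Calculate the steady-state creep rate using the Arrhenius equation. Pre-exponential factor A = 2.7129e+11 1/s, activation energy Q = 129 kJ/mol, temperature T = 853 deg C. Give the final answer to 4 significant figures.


rate = A * exp(-Q / (R*T))
T = 853 + 273.15 = 1126.15 K
rate = 2.7129e+11 * exp(-129e3 / (8.314 * 1126.15))
rate = 281700 1/s


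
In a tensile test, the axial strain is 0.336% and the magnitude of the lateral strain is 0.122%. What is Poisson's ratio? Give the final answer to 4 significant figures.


nu = -epsilon_lat / epsilon_axial
Lateral strain is contraction (negative), so using magnitudes:
nu = 0.122 / 0.336
nu = 0.3631


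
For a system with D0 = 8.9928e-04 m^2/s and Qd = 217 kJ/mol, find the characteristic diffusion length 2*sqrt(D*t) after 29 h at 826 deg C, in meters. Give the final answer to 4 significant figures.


Step 1: D = D0 * exp(-Qd/(R*T))
T = 1099.15 K
D = 8.9928e-04 * exp(-217e3 / (8.314 * 1099.15)) = 4.37607e-14 m^2/s
Step 2: L = 2*sqrt(D*t)
t = 29 h = 104400 s
L = 2*sqrt(4.37607e-14 * 104400) = 1.352e-04 m


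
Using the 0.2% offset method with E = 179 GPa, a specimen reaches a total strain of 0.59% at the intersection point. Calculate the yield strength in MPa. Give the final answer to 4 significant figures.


Offset strain = 0.002
Elastic strain at yield = total_strain - offset = 5.9e-03 - 0.002 = 3.9e-03
sigma_y = E * elastic_strain = 179000 * 3.9e-03
sigma_y = 698.1 MPa


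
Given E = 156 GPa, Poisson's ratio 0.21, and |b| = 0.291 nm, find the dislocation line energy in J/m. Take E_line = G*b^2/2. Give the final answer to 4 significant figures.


Step 1: G = E / (2*(1+nu))
G = 156 / (2*(1+0.21)) = 64.4628 GPa = 6.44628e+10 Pa
Step 2: E_line = G*b^2/2
b = 0.291 nm = 2.91e-10 m
E_line = 0.5 * 6.44628e+10 * (2.91e-10)^2 = 2.729e-09 J/m


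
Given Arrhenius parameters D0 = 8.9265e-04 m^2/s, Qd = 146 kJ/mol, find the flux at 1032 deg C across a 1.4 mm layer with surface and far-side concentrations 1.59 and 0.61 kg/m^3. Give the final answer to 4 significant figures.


Step 1: D = D0 * exp(-Qd/(R*T))
T = 1032 + 273.15 = 1305.15 K
D = 8.9265e-04 * exp(-146e3 / (8.314 * 1305.15)) = 1.28017e-09 m^2/s
Step 2: J = D * (C1 - C2) / dx
J = 1.28017e-09 * (1.59 - 0.61) / 1.4e-03
J = 8.961e-07 kg/(m^2*s)


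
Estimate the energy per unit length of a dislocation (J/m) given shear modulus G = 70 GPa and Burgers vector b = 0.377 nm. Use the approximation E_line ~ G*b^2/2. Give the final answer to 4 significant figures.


E = G*b^2/2
b = 0.377 nm = 3.77e-10 m
G = 70 GPa = 7e+10 Pa
E = 0.5 * 7e+10 * (3.77e-10)^2
E = 4.975e-09 J/m


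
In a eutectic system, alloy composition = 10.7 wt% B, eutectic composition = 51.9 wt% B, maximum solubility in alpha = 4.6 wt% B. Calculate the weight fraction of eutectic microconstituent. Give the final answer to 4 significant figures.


f_primary = (C_e - C0) / (C_e - C_alpha_max)
f_primary = (51.9 - 10.7) / (51.9 - 4.6)
f_primary = 0.871036
f_eutectic = 1 - 0.871036 = 0.129


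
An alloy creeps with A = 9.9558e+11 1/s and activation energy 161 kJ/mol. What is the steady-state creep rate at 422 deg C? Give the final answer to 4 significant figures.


rate = A * exp(-Q / (R*T))
T = 422 + 273.15 = 695.15 K
rate = 9.9558e+11 * exp(-161e3 / (8.314 * 695.15))
rate = 0.7941 1/s


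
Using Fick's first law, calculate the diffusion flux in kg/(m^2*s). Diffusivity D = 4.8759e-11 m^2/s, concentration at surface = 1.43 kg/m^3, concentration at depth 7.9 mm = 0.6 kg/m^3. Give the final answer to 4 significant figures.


J = -D * (dC/dx) = D * (C1 - C2) / dx
J = 4.8759e-11 * (1.43 - 0.6) / 7.9e-03
J = 5.123e-09 kg/(m^2*s)


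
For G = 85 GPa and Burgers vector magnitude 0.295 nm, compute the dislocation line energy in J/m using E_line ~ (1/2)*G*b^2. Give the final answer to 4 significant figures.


E = G*b^2/2
b = 0.295 nm = 2.95e-10 m
G = 85 GPa = 8.5e+10 Pa
E = 0.5 * 8.5e+10 * (2.95e-10)^2
E = 3.699e-09 J/m


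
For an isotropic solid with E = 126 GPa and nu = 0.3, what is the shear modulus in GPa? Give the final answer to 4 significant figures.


G = E / (2*(1+nu))
G = 126 / (2*(1+0.3))
G = 48.46 GPa


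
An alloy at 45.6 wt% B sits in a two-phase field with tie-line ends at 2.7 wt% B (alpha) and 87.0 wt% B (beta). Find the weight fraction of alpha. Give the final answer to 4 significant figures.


f_alpha = (C_beta - C0) / (C_beta - C_alpha)
f_alpha = (87.0 - 45.6) / (87.0 - 2.7)
f_alpha = 0.4911


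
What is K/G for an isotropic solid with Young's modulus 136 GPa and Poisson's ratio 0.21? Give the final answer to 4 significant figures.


G = E / (2*(1+nu))
G = 136 / (2*(1+0.21)) = 56.1983 GPa
K = E / (3*(1-2*nu))
K = 136 / (3*(1-2*0.21)) = 78.1609 GPa
K/G = 78.1609 / 56.1983 = 1.391


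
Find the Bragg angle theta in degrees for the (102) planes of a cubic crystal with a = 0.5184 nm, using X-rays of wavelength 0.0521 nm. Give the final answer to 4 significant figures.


d = a / sqrt(h^2+k^2+l^2)
d = 0.5184 / sqrt(5) = 0.231836 nm
lambda = 2*d*sin(theta)  =>  sin(theta) = lambda / (2*d)
sin(theta) = 0.0521 / (2 * 0.231836) = 0.112364
theta = 6.452 deg


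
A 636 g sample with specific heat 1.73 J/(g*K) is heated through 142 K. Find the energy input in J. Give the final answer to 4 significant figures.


Q = m * cp * dT
Q = 636 * 1.73 * 142
Q = 156200 J


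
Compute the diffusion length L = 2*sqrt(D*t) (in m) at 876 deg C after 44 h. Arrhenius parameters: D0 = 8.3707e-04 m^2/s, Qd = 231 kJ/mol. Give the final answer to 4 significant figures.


Step 1: D = D0 * exp(-Qd/(R*T))
T = 1149.15 K
D = 8.3707e-04 * exp(-231e3 / (8.314 * 1149.15)) = 2.64407e-14 m^2/s
Step 2: L = 2*sqrt(D*t)
t = 44 h = 158400 s
L = 2*sqrt(2.64407e-14 * 158400) = 1.294e-04 m


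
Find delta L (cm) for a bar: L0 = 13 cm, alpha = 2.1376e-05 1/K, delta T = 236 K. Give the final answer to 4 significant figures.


dL = L0 * alpha * dT
dL = 13 * 2.1376e-05 * 236
dL = 0.06558 cm


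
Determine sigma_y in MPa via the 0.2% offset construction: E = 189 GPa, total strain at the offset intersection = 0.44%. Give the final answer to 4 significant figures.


Offset strain = 0.002
Elastic strain at yield = total_strain - offset = 4.4e-03 - 0.002 = 2.4e-03
sigma_y = E * elastic_strain = 189000 * 2.4e-03
sigma_y = 453.6 MPa


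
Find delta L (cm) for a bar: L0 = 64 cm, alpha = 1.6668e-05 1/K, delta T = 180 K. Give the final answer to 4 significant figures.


dL = L0 * alpha * dT
dL = 64 * 1.6668e-05 * 180
dL = 0.192 cm


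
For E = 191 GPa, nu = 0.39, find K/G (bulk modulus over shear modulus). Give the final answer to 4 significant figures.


G = E / (2*(1+nu))
G = 191 / (2*(1+0.39)) = 68.705 GPa
K = E / (3*(1-2*nu))
K = 191 / (3*(1-2*0.39)) = 289.394 GPa
K/G = 289.394 / 68.705 = 4.212


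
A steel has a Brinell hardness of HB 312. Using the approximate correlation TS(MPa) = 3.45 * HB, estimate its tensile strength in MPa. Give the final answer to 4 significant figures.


TS (MPa) = 3.45 * HB
TS = 3.45 * 312
TS = 1076 MPa


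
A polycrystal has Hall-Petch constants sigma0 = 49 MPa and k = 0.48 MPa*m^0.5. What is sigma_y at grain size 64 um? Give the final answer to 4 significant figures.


sigma_y = sigma0 + k / sqrt(d)
d = 64 um = 6.4e-05 m
sigma_y = 49 + 0.48 / sqrt(6.4e-05)
sigma_y = 109 MPa


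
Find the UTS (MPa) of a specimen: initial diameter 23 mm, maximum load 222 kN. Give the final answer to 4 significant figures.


A0 = pi*(d/2)^2 = pi*(23/2)^2 = 415.476 mm^2
UTS = F_max / A0 = 222*1000 / 415.476
UTS = 534.3 MPa


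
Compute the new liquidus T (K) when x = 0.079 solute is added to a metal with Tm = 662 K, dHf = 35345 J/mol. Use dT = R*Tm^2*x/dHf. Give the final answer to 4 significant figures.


dT = R*Tm^2*x / dHf
dT = 8.314 * 662^2 * 0.079 / 35345
dT = 8.14376 K
T_new = 662 - 8.14376 = 653.9 K
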